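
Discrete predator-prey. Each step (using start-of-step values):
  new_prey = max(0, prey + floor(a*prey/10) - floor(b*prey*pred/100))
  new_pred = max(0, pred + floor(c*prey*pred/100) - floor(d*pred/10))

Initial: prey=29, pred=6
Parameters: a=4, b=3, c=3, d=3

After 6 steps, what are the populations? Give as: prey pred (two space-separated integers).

Answer: 0 46

Derivation:
Step 1: prey: 29+11-5=35; pred: 6+5-1=10
Step 2: prey: 35+14-10=39; pred: 10+10-3=17
Step 3: prey: 39+15-19=35; pred: 17+19-5=31
Step 4: prey: 35+14-32=17; pred: 31+32-9=54
Step 5: prey: 17+6-27=0; pred: 54+27-16=65
Step 6: prey: 0+0-0=0; pred: 65+0-19=46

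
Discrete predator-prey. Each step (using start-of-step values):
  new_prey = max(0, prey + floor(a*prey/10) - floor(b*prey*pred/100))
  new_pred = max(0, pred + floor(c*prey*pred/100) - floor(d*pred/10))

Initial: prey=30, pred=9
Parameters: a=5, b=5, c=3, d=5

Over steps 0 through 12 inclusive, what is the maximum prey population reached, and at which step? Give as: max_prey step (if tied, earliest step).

Step 1: prey: 30+15-13=32; pred: 9+8-4=13
Step 2: prey: 32+16-20=28; pred: 13+12-6=19
Step 3: prey: 28+14-26=16; pred: 19+15-9=25
Step 4: prey: 16+8-20=4; pred: 25+12-12=25
Step 5: prey: 4+2-5=1; pred: 25+3-12=16
Step 6: prey: 1+0-0=1; pred: 16+0-8=8
Step 7: prey: 1+0-0=1; pred: 8+0-4=4
Step 8: prey: 1+0-0=1; pred: 4+0-2=2
Step 9: prey: 1+0-0=1; pred: 2+0-1=1
Step 10: prey: 1+0-0=1; pred: 1+0-0=1
Step 11: prey: 1+0-0=1; pred: 1+0-0=1
Step 12: prey: 1+0-0=1; pred: 1+0-0=1
Max prey = 32 at step 1

Answer: 32 1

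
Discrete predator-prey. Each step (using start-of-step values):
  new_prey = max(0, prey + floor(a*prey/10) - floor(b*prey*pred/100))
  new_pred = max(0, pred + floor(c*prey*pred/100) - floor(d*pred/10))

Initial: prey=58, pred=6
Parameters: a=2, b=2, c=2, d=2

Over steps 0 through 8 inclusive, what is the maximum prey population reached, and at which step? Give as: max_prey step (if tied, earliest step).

Answer: 63 1

Derivation:
Step 1: prey: 58+11-6=63; pred: 6+6-1=11
Step 2: prey: 63+12-13=62; pred: 11+13-2=22
Step 3: prey: 62+12-27=47; pred: 22+27-4=45
Step 4: prey: 47+9-42=14; pred: 45+42-9=78
Step 5: prey: 14+2-21=0; pred: 78+21-15=84
Step 6: prey: 0+0-0=0; pred: 84+0-16=68
Step 7: prey: 0+0-0=0; pred: 68+0-13=55
Step 8: prey: 0+0-0=0; pred: 55+0-11=44
Max prey = 63 at step 1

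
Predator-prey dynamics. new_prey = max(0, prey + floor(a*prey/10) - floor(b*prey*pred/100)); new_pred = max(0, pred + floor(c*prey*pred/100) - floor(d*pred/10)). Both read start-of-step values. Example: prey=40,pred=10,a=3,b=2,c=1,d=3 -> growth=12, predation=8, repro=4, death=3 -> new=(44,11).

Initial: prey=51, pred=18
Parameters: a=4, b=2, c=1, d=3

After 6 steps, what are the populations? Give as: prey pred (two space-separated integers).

Answer: 14 35

Derivation:
Step 1: prey: 51+20-18=53; pred: 18+9-5=22
Step 2: prey: 53+21-23=51; pred: 22+11-6=27
Step 3: prey: 51+20-27=44; pred: 27+13-8=32
Step 4: prey: 44+17-28=33; pred: 32+14-9=37
Step 5: prey: 33+13-24=22; pred: 37+12-11=38
Step 6: prey: 22+8-16=14; pred: 38+8-11=35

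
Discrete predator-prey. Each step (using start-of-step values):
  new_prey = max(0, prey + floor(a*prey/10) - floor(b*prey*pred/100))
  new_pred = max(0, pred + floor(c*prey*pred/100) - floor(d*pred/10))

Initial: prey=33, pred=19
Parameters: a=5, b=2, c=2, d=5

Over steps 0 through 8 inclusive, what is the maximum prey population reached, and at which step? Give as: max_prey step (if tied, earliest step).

Step 1: prey: 33+16-12=37; pred: 19+12-9=22
Step 2: prey: 37+18-16=39; pred: 22+16-11=27
Step 3: prey: 39+19-21=37; pred: 27+21-13=35
Step 4: prey: 37+18-25=30; pred: 35+25-17=43
Step 5: prey: 30+15-25=20; pred: 43+25-21=47
Step 6: prey: 20+10-18=12; pred: 47+18-23=42
Step 7: prey: 12+6-10=8; pred: 42+10-21=31
Step 8: prey: 8+4-4=8; pred: 31+4-15=20
Max prey = 39 at step 2

Answer: 39 2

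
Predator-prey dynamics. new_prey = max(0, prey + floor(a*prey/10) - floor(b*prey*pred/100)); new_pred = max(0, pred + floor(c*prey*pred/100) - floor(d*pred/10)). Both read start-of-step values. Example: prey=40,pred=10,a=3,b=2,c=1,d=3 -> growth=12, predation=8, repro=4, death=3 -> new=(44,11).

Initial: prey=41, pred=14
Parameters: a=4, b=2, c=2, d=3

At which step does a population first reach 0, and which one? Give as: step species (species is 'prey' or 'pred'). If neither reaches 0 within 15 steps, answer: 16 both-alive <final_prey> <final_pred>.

Answer: 5 prey

Derivation:
Step 1: prey: 41+16-11=46; pred: 14+11-4=21
Step 2: prey: 46+18-19=45; pred: 21+19-6=34
Step 3: prey: 45+18-30=33; pred: 34+30-10=54
Step 4: prey: 33+13-35=11; pred: 54+35-16=73
Step 5: prey: 11+4-16=0; pred: 73+16-21=68
First extinction: prey at step 5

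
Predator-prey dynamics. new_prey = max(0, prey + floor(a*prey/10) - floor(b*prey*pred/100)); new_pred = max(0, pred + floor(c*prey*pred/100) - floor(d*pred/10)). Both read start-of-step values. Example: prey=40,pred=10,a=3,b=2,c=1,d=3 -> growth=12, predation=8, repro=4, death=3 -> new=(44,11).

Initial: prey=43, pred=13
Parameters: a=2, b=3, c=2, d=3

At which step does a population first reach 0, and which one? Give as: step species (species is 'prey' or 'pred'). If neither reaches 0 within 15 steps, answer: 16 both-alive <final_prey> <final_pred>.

Step 1: prey: 43+8-16=35; pred: 13+11-3=21
Step 2: prey: 35+7-22=20; pred: 21+14-6=29
Step 3: prey: 20+4-17=7; pred: 29+11-8=32
Step 4: prey: 7+1-6=2; pred: 32+4-9=27
Step 5: prey: 2+0-1=1; pred: 27+1-8=20
Step 6: prey: 1+0-0=1; pred: 20+0-6=14
Step 7: prey: 1+0-0=1; pred: 14+0-4=10
Step 8: prey: 1+0-0=1; pred: 10+0-3=7
Step 9: prey: 1+0-0=1; pred: 7+0-2=5
Step 10: prey: 1+0-0=1; pred: 5+0-1=4
Step 11: prey: 1+0-0=1; pred: 4+0-1=3
Step 12: prey: 1+0-0=1; pred: 3+0-0=3
Steps 13-15: state stable at prey=1, pred=3 (no change)
No extinction within 15 steps

Answer: 16 both-alive 1 3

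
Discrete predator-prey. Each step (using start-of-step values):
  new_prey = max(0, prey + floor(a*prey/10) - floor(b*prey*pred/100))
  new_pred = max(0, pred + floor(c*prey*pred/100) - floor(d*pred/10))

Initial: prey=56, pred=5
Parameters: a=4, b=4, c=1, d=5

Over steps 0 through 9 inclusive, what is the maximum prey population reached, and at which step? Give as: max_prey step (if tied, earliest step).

Step 1: prey: 56+22-11=67; pred: 5+2-2=5
Step 2: prey: 67+26-13=80; pred: 5+3-2=6
Step 3: prey: 80+32-19=93; pred: 6+4-3=7
Step 4: prey: 93+37-26=104; pred: 7+6-3=10
Step 5: prey: 104+41-41=104; pred: 10+10-5=15
Step 6: prey: 104+41-62=83; pred: 15+15-7=23
Step 7: prey: 83+33-76=40; pred: 23+19-11=31
Step 8: prey: 40+16-49=7; pred: 31+12-15=28
Step 9: prey: 7+2-7=2; pred: 28+1-14=15
Max prey = 104 at step 4

Answer: 104 4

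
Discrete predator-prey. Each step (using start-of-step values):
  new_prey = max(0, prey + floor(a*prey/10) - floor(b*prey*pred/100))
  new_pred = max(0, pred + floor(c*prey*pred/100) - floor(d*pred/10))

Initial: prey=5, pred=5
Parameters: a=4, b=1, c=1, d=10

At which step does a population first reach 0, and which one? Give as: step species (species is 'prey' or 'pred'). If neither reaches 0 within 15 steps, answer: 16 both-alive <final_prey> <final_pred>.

Answer: 1 pred

Derivation:
Step 1: prey: 5+2-0=7; pred: 5+0-5=0
First extinction: pred at step 1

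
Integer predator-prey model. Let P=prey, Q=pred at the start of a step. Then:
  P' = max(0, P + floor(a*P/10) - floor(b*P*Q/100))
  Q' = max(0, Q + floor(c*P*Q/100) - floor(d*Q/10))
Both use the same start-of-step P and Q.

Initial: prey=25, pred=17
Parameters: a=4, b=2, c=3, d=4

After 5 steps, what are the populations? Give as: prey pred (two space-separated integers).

Step 1: prey: 25+10-8=27; pred: 17+12-6=23
Step 2: prey: 27+10-12=25; pred: 23+18-9=32
Step 3: prey: 25+10-16=19; pred: 32+24-12=44
Step 4: prey: 19+7-16=10; pred: 44+25-17=52
Step 5: prey: 10+4-10=4; pred: 52+15-20=47

Answer: 4 47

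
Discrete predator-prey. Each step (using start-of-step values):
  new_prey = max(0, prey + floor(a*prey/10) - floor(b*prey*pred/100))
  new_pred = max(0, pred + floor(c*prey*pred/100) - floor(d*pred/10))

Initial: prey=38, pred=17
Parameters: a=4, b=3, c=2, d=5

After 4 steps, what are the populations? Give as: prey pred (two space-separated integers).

Step 1: prey: 38+15-19=34; pred: 17+12-8=21
Step 2: prey: 34+13-21=26; pred: 21+14-10=25
Step 3: prey: 26+10-19=17; pred: 25+13-12=26
Step 4: prey: 17+6-13=10; pred: 26+8-13=21

Answer: 10 21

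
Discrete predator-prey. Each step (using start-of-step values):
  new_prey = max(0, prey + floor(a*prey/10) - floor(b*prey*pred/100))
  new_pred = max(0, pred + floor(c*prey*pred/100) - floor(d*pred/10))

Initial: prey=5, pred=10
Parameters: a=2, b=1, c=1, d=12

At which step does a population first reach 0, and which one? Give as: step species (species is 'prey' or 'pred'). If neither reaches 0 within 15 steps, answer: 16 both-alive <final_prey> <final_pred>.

Answer: 1 pred

Derivation:
Step 1: prey: 5+1-0=6; pred: 10+0-12=0
First extinction: pred at step 1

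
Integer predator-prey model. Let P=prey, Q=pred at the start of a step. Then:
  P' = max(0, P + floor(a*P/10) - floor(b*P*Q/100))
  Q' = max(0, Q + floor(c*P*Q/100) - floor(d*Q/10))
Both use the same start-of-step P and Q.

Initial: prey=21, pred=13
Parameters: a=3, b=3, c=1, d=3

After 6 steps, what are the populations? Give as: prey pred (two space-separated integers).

Answer: 22 6

Derivation:
Step 1: prey: 21+6-8=19; pred: 13+2-3=12
Step 2: prey: 19+5-6=18; pred: 12+2-3=11
Step 3: prey: 18+5-5=18; pred: 11+1-3=9
Step 4: prey: 18+5-4=19; pred: 9+1-2=8
Step 5: prey: 19+5-4=20; pred: 8+1-2=7
Step 6: prey: 20+6-4=22; pred: 7+1-2=6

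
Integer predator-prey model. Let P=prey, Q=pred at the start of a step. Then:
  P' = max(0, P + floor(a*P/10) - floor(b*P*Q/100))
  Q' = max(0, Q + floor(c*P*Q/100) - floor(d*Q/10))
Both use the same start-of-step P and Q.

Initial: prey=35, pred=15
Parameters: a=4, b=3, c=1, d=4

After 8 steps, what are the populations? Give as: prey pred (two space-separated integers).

Answer: 42 12

Derivation:
Step 1: prey: 35+14-15=34; pred: 15+5-6=14
Step 2: prey: 34+13-14=33; pred: 14+4-5=13
Step 3: prey: 33+13-12=34; pred: 13+4-5=12
Step 4: prey: 34+13-12=35; pred: 12+4-4=12
Step 5: prey: 35+14-12=37; pred: 12+4-4=12
Step 6: prey: 37+14-13=38; pred: 12+4-4=12
Step 7: prey: 38+15-13=40; pred: 12+4-4=12
Step 8: prey: 40+16-14=42; pred: 12+4-4=12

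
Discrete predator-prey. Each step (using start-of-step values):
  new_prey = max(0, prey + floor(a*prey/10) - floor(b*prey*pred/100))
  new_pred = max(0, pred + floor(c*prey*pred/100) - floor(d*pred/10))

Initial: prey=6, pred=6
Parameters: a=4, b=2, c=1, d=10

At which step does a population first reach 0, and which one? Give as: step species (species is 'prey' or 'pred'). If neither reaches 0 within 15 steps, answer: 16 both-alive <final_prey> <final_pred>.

Answer: 1 pred

Derivation:
Step 1: prey: 6+2-0=8; pred: 6+0-6=0
First extinction: pred at step 1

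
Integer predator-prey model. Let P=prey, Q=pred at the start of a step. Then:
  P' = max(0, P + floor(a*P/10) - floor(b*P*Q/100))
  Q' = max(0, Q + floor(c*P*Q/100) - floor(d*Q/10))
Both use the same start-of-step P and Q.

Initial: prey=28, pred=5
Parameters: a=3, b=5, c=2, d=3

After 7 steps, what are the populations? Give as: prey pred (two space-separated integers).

Answer: 6 12

Derivation:
Step 1: prey: 28+8-7=29; pred: 5+2-1=6
Step 2: prey: 29+8-8=29; pred: 6+3-1=8
Step 3: prey: 29+8-11=26; pred: 8+4-2=10
Step 4: prey: 26+7-13=20; pred: 10+5-3=12
Step 5: prey: 20+6-12=14; pred: 12+4-3=13
Step 6: prey: 14+4-9=9; pred: 13+3-3=13
Step 7: prey: 9+2-5=6; pred: 13+2-3=12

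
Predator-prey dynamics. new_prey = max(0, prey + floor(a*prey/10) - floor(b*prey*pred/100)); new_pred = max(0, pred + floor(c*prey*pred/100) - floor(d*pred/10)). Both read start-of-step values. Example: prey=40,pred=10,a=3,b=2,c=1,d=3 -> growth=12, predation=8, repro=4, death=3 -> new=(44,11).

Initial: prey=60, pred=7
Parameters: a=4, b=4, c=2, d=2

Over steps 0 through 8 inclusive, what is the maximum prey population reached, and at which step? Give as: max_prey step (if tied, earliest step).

Step 1: prey: 60+24-16=68; pred: 7+8-1=14
Step 2: prey: 68+27-38=57; pred: 14+19-2=31
Step 3: prey: 57+22-70=9; pred: 31+35-6=60
Step 4: prey: 9+3-21=0; pred: 60+10-12=58
Step 5: prey: 0+0-0=0; pred: 58+0-11=47
Step 6: prey: 0+0-0=0; pred: 47+0-9=38
Step 7: prey: 0+0-0=0; pred: 38+0-7=31
Step 8: prey: 0+0-0=0; pred: 31+0-6=25
Max prey = 68 at step 1

Answer: 68 1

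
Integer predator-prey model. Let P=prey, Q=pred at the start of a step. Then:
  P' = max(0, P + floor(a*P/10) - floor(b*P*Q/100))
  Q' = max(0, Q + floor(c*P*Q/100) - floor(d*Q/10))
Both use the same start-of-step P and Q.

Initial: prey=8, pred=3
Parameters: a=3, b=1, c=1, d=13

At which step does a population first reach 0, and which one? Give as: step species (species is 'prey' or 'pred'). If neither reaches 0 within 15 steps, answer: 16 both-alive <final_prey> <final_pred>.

Answer: 1 pred

Derivation:
Step 1: prey: 8+2-0=10; pred: 3+0-3=0
First extinction: pred at step 1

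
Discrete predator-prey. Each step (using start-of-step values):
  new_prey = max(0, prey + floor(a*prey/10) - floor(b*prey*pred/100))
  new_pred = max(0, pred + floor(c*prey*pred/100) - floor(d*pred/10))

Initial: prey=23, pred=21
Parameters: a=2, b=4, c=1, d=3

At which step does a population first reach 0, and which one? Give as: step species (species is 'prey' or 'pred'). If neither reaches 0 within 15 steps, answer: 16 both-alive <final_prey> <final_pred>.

Step 1: prey: 23+4-19=8; pred: 21+4-6=19
Step 2: prey: 8+1-6=3; pred: 19+1-5=15
Step 3: prey: 3+0-1=2; pred: 15+0-4=11
Step 4: prey: 2+0-0=2; pred: 11+0-3=8
Step 5: prey: 2+0-0=2; pred: 8+0-2=6
Step 6: prey: 2+0-0=2; pred: 6+0-1=5
Step 7: prey: 2+0-0=2; pred: 5+0-1=4
Step 8: prey: 2+0-0=2; pred: 4+0-1=3
Step 9: prey: 2+0-0=2; pred: 3+0-0=3
Steps 10-15: state stable at prey=2, pred=3 (no change)
No extinction within 15 steps

Answer: 16 both-alive 2 3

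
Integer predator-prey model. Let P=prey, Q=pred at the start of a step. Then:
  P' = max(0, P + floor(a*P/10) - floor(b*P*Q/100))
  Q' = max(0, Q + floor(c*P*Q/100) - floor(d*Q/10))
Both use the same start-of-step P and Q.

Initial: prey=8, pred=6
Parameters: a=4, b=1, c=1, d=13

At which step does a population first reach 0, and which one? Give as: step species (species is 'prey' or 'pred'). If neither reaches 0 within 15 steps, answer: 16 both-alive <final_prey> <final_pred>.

Answer: 1 pred

Derivation:
Step 1: prey: 8+3-0=11; pred: 6+0-7=0
First extinction: pred at step 1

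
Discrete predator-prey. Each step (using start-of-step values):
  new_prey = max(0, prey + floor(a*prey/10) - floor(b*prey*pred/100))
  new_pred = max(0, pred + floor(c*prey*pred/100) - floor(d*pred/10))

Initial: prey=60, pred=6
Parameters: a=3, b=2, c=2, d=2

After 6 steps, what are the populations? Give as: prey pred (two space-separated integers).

Step 1: prey: 60+18-7=71; pred: 6+7-1=12
Step 2: prey: 71+21-17=75; pred: 12+17-2=27
Step 3: prey: 75+22-40=57; pred: 27+40-5=62
Step 4: prey: 57+17-70=4; pred: 62+70-12=120
Step 5: prey: 4+1-9=0; pred: 120+9-24=105
Step 6: prey: 0+0-0=0; pred: 105+0-21=84

Answer: 0 84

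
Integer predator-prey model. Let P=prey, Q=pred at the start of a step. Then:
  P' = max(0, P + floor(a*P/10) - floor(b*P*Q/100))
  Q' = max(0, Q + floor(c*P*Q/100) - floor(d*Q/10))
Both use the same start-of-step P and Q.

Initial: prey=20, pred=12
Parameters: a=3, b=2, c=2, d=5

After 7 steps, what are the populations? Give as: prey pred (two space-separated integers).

Answer: 40 15

Derivation:
Step 1: prey: 20+6-4=22; pred: 12+4-6=10
Step 2: prey: 22+6-4=24; pred: 10+4-5=9
Step 3: prey: 24+7-4=27; pred: 9+4-4=9
Step 4: prey: 27+8-4=31; pred: 9+4-4=9
Step 5: prey: 31+9-5=35; pred: 9+5-4=10
Step 6: prey: 35+10-7=38; pred: 10+7-5=12
Step 7: prey: 38+11-9=40; pred: 12+9-6=15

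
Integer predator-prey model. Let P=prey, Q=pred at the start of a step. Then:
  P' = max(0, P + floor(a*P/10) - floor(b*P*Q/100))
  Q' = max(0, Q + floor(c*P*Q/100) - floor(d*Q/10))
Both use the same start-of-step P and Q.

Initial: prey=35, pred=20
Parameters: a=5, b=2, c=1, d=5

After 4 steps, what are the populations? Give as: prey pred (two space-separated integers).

Answer: 66 14

Derivation:
Step 1: prey: 35+17-14=38; pred: 20+7-10=17
Step 2: prey: 38+19-12=45; pred: 17+6-8=15
Step 3: prey: 45+22-13=54; pred: 15+6-7=14
Step 4: prey: 54+27-15=66; pred: 14+7-7=14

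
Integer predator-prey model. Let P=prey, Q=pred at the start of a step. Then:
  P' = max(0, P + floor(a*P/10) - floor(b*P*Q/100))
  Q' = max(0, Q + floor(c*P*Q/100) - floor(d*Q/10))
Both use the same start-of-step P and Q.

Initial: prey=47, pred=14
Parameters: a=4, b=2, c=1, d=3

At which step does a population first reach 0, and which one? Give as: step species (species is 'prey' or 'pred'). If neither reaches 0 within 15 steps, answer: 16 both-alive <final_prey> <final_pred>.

Step 1: prey: 47+18-13=52; pred: 14+6-4=16
Step 2: prey: 52+20-16=56; pred: 16+8-4=20
Step 3: prey: 56+22-22=56; pred: 20+11-6=25
Step 4: prey: 56+22-28=50; pred: 25+14-7=32
Step 5: prey: 50+20-32=38; pred: 32+16-9=39
Step 6: prey: 38+15-29=24; pred: 39+14-11=42
Step 7: prey: 24+9-20=13; pred: 42+10-12=40
Step 8: prey: 13+5-10=8; pred: 40+5-12=33
Step 9: prey: 8+3-5=6; pred: 33+2-9=26
Step 10: prey: 6+2-3=5; pred: 26+1-7=20
Step 11: prey: 5+2-2=5; pred: 20+1-6=15
Step 12: prey: 5+2-1=6; pred: 15+0-4=11
Step 13: prey: 6+2-1=7; pred: 11+0-3=8
Step 14: prey: 7+2-1=8; pred: 8+0-2=6
Step 15: prey: 8+3-0=11; pred: 6+0-1=5
No extinction within 15 steps

Answer: 16 both-alive 11 5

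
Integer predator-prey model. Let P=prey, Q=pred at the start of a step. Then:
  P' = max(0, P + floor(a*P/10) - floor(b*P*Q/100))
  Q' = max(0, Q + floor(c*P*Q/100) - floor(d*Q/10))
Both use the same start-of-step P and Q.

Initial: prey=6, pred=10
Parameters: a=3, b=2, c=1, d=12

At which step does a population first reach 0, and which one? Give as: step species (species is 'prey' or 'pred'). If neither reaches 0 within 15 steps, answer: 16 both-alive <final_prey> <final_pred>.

Answer: 1 pred

Derivation:
Step 1: prey: 6+1-1=6; pred: 10+0-12=0
First extinction: pred at step 1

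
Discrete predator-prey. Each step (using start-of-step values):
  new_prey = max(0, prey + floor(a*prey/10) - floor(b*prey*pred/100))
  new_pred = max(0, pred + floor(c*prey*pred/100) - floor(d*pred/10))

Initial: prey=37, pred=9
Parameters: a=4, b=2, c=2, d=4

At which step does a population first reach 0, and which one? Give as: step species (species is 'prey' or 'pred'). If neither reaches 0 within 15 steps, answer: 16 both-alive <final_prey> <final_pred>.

Answer: 6 prey

Derivation:
Step 1: prey: 37+14-6=45; pred: 9+6-3=12
Step 2: prey: 45+18-10=53; pred: 12+10-4=18
Step 3: prey: 53+21-19=55; pred: 18+19-7=30
Step 4: prey: 55+22-33=44; pred: 30+33-12=51
Step 5: prey: 44+17-44=17; pred: 51+44-20=75
Step 6: prey: 17+6-25=0; pred: 75+25-30=70
First extinction: prey at step 6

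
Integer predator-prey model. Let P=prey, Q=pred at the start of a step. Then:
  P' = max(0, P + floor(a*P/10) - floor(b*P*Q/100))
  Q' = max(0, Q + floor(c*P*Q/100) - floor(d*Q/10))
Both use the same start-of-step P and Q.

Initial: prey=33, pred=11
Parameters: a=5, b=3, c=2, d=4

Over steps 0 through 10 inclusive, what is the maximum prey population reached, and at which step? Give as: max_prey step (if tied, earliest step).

Answer: 42 2

Derivation:
Step 1: prey: 33+16-10=39; pred: 11+7-4=14
Step 2: prey: 39+19-16=42; pred: 14+10-5=19
Step 3: prey: 42+21-23=40; pred: 19+15-7=27
Step 4: prey: 40+20-32=28; pred: 27+21-10=38
Step 5: prey: 28+14-31=11; pred: 38+21-15=44
Step 6: prey: 11+5-14=2; pred: 44+9-17=36
Step 7: prey: 2+1-2=1; pred: 36+1-14=23
Step 8: prey: 1+0-0=1; pred: 23+0-9=14
Step 9: prey: 1+0-0=1; pred: 14+0-5=9
Step 10: prey: 1+0-0=1; pred: 9+0-3=6
Max prey = 42 at step 2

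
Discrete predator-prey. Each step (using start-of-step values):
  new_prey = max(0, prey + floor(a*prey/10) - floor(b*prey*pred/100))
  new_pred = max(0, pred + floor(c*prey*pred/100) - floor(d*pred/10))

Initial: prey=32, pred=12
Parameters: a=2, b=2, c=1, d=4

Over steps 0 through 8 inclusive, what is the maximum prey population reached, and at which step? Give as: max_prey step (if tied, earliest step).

Answer: 40 8

Derivation:
Step 1: prey: 32+6-7=31; pred: 12+3-4=11
Step 2: prey: 31+6-6=31; pred: 11+3-4=10
Step 3: prey: 31+6-6=31; pred: 10+3-4=9
Step 4: prey: 31+6-5=32; pred: 9+2-3=8
Step 5: prey: 32+6-5=33; pred: 8+2-3=7
Step 6: prey: 33+6-4=35; pred: 7+2-2=7
Step 7: prey: 35+7-4=38; pred: 7+2-2=7
Step 8: prey: 38+7-5=40; pred: 7+2-2=7
Max prey = 40 at step 8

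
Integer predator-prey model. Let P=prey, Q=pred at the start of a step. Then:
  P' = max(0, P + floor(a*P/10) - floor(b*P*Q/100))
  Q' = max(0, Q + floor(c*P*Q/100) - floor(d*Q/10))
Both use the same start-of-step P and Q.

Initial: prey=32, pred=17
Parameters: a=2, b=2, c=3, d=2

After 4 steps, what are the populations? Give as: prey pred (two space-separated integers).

Answer: 0 59

Derivation:
Step 1: prey: 32+6-10=28; pred: 17+16-3=30
Step 2: prey: 28+5-16=17; pred: 30+25-6=49
Step 3: prey: 17+3-16=4; pred: 49+24-9=64
Step 4: prey: 4+0-5=0; pred: 64+7-12=59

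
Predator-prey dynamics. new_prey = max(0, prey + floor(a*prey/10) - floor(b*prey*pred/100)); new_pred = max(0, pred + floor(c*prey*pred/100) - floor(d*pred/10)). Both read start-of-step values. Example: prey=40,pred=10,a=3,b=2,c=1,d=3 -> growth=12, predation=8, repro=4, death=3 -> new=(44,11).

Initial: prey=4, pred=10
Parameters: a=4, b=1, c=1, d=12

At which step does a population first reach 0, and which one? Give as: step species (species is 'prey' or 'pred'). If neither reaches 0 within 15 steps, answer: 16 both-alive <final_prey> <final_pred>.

Step 1: prey: 4+1-0=5; pred: 10+0-12=0
First extinction: pred at step 1

Answer: 1 pred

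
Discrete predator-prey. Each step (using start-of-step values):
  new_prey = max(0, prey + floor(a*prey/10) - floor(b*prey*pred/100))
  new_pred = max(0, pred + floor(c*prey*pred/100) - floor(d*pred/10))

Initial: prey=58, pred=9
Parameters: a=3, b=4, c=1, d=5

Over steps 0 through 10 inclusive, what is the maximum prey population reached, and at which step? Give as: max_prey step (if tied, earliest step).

Answer: 60 10

Derivation:
Step 1: prey: 58+17-20=55; pred: 9+5-4=10
Step 2: prey: 55+16-22=49; pred: 10+5-5=10
Step 3: prey: 49+14-19=44; pred: 10+4-5=9
Step 4: prey: 44+13-15=42; pred: 9+3-4=8
Step 5: prey: 42+12-13=41; pred: 8+3-4=7
Step 6: prey: 41+12-11=42; pred: 7+2-3=6
Step 7: prey: 42+12-10=44; pred: 6+2-3=5
Step 8: prey: 44+13-8=49; pred: 5+2-2=5
Step 9: prey: 49+14-9=54; pred: 5+2-2=5
Step 10: prey: 54+16-10=60; pred: 5+2-2=5
Max prey = 60 at step 10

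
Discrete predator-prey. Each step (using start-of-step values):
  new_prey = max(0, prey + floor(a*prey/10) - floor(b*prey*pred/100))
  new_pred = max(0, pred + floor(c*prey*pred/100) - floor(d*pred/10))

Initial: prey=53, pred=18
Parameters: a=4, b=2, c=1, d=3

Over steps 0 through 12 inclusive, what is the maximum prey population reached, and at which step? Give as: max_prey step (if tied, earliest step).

Step 1: prey: 53+21-19=55; pred: 18+9-5=22
Step 2: prey: 55+22-24=53; pred: 22+12-6=28
Step 3: prey: 53+21-29=45; pred: 28+14-8=34
Step 4: prey: 45+18-30=33; pred: 34+15-10=39
Step 5: prey: 33+13-25=21; pred: 39+12-11=40
Step 6: prey: 21+8-16=13; pred: 40+8-12=36
Step 7: prey: 13+5-9=9; pred: 36+4-10=30
Step 8: prey: 9+3-5=7; pred: 30+2-9=23
Step 9: prey: 7+2-3=6; pred: 23+1-6=18
Step 10: prey: 6+2-2=6; pred: 18+1-5=14
Step 11: prey: 6+2-1=7; pred: 14+0-4=10
Step 12: prey: 7+2-1=8; pred: 10+0-3=7
Max prey = 55 at step 1

Answer: 55 1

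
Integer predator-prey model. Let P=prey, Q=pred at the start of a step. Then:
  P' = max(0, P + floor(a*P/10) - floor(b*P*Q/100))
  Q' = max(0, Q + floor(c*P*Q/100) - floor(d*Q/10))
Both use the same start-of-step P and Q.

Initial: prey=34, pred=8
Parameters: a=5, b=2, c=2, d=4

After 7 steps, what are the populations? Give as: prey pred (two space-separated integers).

Step 1: prey: 34+17-5=46; pred: 8+5-3=10
Step 2: prey: 46+23-9=60; pred: 10+9-4=15
Step 3: prey: 60+30-18=72; pred: 15+18-6=27
Step 4: prey: 72+36-38=70; pred: 27+38-10=55
Step 5: prey: 70+35-77=28; pred: 55+77-22=110
Step 6: prey: 28+14-61=0; pred: 110+61-44=127
Step 7: prey: 0+0-0=0; pred: 127+0-50=77

Answer: 0 77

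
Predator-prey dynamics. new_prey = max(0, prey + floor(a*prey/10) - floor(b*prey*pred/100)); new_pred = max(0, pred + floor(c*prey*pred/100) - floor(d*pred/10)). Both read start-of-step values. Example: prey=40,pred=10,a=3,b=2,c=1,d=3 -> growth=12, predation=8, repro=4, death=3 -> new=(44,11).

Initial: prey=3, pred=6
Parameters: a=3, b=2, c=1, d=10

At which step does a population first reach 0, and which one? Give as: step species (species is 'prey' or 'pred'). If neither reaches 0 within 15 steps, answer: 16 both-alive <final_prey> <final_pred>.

Answer: 1 pred

Derivation:
Step 1: prey: 3+0-0=3; pred: 6+0-6=0
First extinction: pred at step 1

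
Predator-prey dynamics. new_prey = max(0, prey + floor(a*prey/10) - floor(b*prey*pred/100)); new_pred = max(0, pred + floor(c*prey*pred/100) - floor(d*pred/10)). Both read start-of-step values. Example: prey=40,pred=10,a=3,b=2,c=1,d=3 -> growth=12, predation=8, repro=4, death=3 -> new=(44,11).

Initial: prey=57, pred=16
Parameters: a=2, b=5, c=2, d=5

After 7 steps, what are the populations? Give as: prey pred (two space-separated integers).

Answer: 0 1

Derivation:
Step 1: prey: 57+11-45=23; pred: 16+18-8=26
Step 2: prey: 23+4-29=0; pred: 26+11-13=24
Step 3: prey: 0+0-0=0; pred: 24+0-12=12
Step 4: prey: 0+0-0=0; pred: 12+0-6=6
Step 5: prey: 0+0-0=0; pred: 6+0-3=3
Step 6: prey: 0+0-0=0; pred: 3+0-1=2
Step 7: prey: 0+0-0=0; pred: 2+0-1=1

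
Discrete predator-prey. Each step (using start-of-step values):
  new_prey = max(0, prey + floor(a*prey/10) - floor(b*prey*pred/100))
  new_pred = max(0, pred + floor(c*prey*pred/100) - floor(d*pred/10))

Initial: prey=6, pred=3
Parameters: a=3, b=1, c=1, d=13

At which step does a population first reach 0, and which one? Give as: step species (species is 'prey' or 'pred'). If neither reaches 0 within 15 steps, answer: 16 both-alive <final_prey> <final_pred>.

Answer: 1 pred

Derivation:
Step 1: prey: 6+1-0=7; pred: 3+0-3=0
First extinction: pred at step 1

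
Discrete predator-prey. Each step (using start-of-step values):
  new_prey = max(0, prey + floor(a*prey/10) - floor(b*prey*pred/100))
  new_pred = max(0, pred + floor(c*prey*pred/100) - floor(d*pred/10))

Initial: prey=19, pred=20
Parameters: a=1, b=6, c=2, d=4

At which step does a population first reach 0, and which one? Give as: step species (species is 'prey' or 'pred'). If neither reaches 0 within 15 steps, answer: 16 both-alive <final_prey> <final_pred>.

Step 1: prey: 19+1-22=0; pred: 20+7-8=19
First extinction: prey at step 1

Answer: 1 prey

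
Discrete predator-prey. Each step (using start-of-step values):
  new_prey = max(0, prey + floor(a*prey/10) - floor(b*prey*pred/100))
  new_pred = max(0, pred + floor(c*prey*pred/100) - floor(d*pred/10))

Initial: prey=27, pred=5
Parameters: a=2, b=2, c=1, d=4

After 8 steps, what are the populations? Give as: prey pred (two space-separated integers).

Answer: 65 5

Derivation:
Step 1: prey: 27+5-2=30; pred: 5+1-2=4
Step 2: prey: 30+6-2=34; pred: 4+1-1=4
Step 3: prey: 34+6-2=38; pred: 4+1-1=4
Step 4: prey: 38+7-3=42; pred: 4+1-1=4
Step 5: prey: 42+8-3=47; pred: 4+1-1=4
Step 6: prey: 47+9-3=53; pred: 4+1-1=4
Step 7: prey: 53+10-4=59; pred: 4+2-1=5
Step 8: prey: 59+11-5=65; pred: 5+2-2=5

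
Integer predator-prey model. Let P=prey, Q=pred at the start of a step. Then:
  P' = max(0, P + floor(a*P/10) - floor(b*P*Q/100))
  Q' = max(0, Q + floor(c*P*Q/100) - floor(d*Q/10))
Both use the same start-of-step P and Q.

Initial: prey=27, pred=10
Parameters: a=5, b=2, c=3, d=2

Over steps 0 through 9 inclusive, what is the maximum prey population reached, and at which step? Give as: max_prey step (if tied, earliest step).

Answer: 41 2

Derivation:
Step 1: prey: 27+13-5=35; pred: 10+8-2=16
Step 2: prey: 35+17-11=41; pred: 16+16-3=29
Step 3: prey: 41+20-23=38; pred: 29+35-5=59
Step 4: prey: 38+19-44=13; pred: 59+67-11=115
Step 5: prey: 13+6-29=0; pred: 115+44-23=136
Step 6: prey: 0+0-0=0; pred: 136+0-27=109
Step 7: prey: 0+0-0=0; pred: 109+0-21=88
Step 8: prey: 0+0-0=0; pred: 88+0-17=71
Step 9: prey: 0+0-0=0; pred: 71+0-14=57
Max prey = 41 at step 2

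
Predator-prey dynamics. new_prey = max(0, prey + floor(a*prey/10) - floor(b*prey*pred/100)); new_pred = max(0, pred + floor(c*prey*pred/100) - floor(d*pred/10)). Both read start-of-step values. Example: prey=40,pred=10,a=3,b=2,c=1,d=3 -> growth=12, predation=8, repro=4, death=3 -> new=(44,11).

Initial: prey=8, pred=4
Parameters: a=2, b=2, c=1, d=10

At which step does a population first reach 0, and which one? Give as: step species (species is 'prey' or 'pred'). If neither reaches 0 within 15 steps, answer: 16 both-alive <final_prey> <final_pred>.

Step 1: prey: 8+1-0=9; pred: 4+0-4=0
First extinction: pred at step 1

Answer: 1 pred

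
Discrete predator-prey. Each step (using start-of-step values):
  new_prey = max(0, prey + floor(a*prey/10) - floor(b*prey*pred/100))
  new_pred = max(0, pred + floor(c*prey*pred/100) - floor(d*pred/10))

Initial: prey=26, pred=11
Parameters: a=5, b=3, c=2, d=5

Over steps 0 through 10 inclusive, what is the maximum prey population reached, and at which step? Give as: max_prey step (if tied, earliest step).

Step 1: prey: 26+13-8=31; pred: 11+5-5=11
Step 2: prey: 31+15-10=36; pred: 11+6-5=12
Step 3: prey: 36+18-12=42; pred: 12+8-6=14
Step 4: prey: 42+21-17=46; pred: 14+11-7=18
Step 5: prey: 46+23-24=45; pred: 18+16-9=25
Step 6: prey: 45+22-33=34; pred: 25+22-12=35
Step 7: prey: 34+17-35=16; pred: 35+23-17=41
Step 8: prey: 16+8-19=5; pred: 41+13-20=34
Step 9: prey: 5+2-5=2; pred: 34+3-17=20
Step 10: prey: 2+1-1=2; pred: 20+0-10=10
Max prey = 46 at step 4

Answer: 46 4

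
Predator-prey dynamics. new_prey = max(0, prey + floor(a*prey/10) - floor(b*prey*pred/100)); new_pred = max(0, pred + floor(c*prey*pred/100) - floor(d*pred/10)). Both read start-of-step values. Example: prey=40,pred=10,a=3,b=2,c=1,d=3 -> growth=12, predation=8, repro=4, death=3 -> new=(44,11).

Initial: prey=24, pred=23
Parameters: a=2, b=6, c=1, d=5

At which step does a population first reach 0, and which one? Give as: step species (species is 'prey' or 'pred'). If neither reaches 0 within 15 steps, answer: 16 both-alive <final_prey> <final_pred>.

Step 1: prey: 24+4-33=0; pred: 23+5-11=17
First extinction: prey at step 1

Answer: 1 prey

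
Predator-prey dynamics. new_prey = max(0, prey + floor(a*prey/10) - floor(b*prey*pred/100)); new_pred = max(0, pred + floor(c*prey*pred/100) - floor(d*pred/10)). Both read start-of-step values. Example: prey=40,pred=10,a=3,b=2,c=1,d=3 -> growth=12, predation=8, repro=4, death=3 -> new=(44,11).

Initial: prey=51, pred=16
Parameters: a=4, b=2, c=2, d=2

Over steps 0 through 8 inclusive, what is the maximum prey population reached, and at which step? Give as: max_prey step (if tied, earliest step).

Step 1: prey: 51+20-16=55; pred: 16+16-3=29
Step 2: prey: 55+22-31=46; pred: 29+31-5=55
Step 3: prey: 46+18-50=14; pred: 55+50-11=94
Step 4: prey: 14+5-26=0; pred: 94+26-18=102
Step 5: prey: 0+0-0=0; pred: 102+0-20=82
Step 6: prey: 0+0-0=0; pred: 82+0-16=66
Step 7: prey: 0+0-0=0; pred: 66+0-13=53
Step 8: prey: 0+0-0=0; pred: 53+0-10=43
Max prey = 55 at step 1

Answer: 55 1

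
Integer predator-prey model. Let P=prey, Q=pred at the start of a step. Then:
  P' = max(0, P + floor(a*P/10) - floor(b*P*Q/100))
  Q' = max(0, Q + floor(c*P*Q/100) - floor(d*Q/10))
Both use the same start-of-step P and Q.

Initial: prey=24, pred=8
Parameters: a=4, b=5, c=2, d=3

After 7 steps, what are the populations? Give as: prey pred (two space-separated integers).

Step 1: prey: 24+9-9=24; pred: 8+3-2=9
Step 2: prey: 24+9-10=23; pred: 9+4-2=11
Step 3: prey: 23+9-12=20; pred: 11+5-3=13
Step 4: prey: 20+8-13=15; pred: 13+5-3=15
Step 5: prey: 15+6-11=10; pred: 15+4-4=15
Step 6: prey: 10+4-7=7; pred: 15+3-4=14
Step 7: prey: 7+2-4=5; pred: 14+1-4=11

Answer: 5 11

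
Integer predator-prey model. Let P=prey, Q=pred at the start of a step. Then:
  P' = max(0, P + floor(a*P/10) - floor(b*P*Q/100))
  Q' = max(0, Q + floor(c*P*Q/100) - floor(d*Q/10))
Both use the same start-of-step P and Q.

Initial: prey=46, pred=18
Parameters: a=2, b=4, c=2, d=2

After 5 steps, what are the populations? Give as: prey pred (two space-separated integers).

Answer: 0 20

Derivation:
Step 1: prey: 46+9-33=22; pred: 18+16-3=31
Step 2: prey: 22+4-27=0; pred: 31+13-6=38
Step 3: prey: 0+0-0=0; pred: 38+0-7=31
Step 4: prey: 0+0-0=0; pred: 31+0-6=25
Step 5: prey: 0+0-0=0; pred: 25+0-5=20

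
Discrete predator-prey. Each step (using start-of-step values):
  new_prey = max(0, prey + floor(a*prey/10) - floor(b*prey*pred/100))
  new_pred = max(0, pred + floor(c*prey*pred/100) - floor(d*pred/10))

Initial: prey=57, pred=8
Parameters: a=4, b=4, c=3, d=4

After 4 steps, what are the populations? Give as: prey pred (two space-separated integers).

Step 1: prey: 57+22-18=61; pred: 8+13-3=18
Step 2: prey: 61+24-43=42; pred: 18+32-7=43
Step 3: prey: 42+16-72=0; pred: 43+54-17=80
Step 4: prey: 0+0-0=0; pred: 80+0-32=48

Answer: 0 48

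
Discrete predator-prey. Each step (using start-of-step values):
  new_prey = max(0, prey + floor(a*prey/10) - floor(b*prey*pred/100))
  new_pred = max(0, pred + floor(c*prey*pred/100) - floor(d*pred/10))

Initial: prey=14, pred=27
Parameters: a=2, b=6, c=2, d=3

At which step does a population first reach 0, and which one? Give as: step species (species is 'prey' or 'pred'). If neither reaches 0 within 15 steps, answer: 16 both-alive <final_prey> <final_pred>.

Answer: 1 prey

Derivation:
Step 1: prey: 14+2-22=0; pred: 27+7-8=26
First extinction: prey at step 1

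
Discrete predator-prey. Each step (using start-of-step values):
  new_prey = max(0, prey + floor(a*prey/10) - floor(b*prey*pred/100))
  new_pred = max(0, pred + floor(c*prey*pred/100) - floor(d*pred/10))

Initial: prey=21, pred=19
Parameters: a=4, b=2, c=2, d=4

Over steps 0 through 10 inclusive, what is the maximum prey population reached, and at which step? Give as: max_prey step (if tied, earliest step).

Step 1: prey: 21+8-7=22; pred: 19+7-7=19
Step 2: prey: 22+8-8=22; pred: 19+8-7=20
Step 3: prey: 22+8-8=22; pred: 20+8-8=20
Step 4: prey: 22+8-8=22; pred: 20+8-8=20
Step 5: prey: 22+8-8=22; pred: 20+8-8=20
Step 6: prey: 22+8-8=22; pred: 20+8-8=20
Step 7: prey: 22+8-8=22; pred: 20+8-8=20
Step 8: prey: 22+8-8=22; pred: 20+8-8=20
Step 9: prey: 22+8-8=22; pred: 20+8-8=20
Step 10: prey: 22+8-8=22; pred: 20+8-8=20
Max prey = 22 at step 1

Answer: 22 1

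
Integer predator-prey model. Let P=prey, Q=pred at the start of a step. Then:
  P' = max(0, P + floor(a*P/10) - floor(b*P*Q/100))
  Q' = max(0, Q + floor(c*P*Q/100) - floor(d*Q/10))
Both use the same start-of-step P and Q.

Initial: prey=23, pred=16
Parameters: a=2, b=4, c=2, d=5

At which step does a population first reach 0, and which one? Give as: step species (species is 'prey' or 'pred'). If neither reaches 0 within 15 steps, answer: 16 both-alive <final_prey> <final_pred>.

Answer: 16 both-alive 30 1

Derivation:
Step 1: prey: 23+4-14=13; pred: 16+7-8=15
Step 2: prey: 13+2-7=8; pred: 15+3-7=11
Step 3: prey: 8+1-3=6; pred: 11+1-5=7
Step 4: prey: 6+1-1=6; pred: 7+0-3=4
Step 5: prey: 6+1-0=7; pred: 4+0-2=2
Step 6: prey: 7+1-0=8; pred: 2+0-1=1
Step 7: prey: 8+1-0=9; pred: 1+0-0=1
Step 8: prey: 9+1-0=10; pred: 1+0-0=1
Step 9: prey: 10+2-0=12; pred: 1+0-0=1
Step 10: prey: 12+2-0=14; pred: 1+0-0=1
Step 11: prey: 14+2-0=16; pred: 1+0-0=1
Step 12: prey: 16+3-0=19; pred: 1+0-0=1
Step 13: prey: 19+3-0=22; pred: 1+0-0=1
Step 14: prey: 22+4-0=26; pred: 1+0-0=1
Step 15: prey: 26+5-1=30; pred: 1+0-0=1
No extinction within 15 steps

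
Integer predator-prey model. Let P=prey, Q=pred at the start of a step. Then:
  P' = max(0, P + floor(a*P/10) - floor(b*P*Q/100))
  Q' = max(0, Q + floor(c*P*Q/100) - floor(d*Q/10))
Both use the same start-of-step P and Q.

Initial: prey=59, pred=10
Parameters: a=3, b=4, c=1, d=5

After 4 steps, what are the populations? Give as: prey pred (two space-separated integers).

Answer: 40 8

Derivation:
Step 1: prey: 59+17-23=53; pred: 10+5-5=10
Step 2: prey: 53+15-21=47; pred: 10+5-5=10
Step 3: prey: 47+14-18=43; pred: 10+4-5=9
Step 4: prey: 43+12-15=40; pred: 9+3-4=8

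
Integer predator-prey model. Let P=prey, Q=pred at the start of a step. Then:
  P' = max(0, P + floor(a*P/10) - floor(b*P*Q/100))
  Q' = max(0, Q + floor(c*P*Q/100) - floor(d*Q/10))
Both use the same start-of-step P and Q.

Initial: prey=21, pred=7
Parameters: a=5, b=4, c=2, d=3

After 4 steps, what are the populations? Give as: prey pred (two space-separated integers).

Answer: 41 16

Derivation:
Step 1: prey: 21+10-5=26; pred: 7+2-2=7
Step 2: prey: 26+13-7=32; pred: 7+3-2=8
Step 3: prey: 32+16-10=38; pred: 8+5-2=11
Step 4: prey: 38+19-16=41; pred: 11+8-3=16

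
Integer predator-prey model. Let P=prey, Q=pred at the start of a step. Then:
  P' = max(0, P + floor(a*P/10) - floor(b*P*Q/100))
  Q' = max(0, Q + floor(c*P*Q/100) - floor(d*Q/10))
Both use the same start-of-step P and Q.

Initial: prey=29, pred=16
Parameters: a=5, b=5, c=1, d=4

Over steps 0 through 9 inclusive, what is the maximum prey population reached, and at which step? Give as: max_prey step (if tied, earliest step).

Answer: 63 9

Derivation:
Step 1: prey: 29+14-23=20; pred: 16+4-6=14
Step 2: prey: 20+10-14=16; pred: 14+2-5=11
Step 3: prey: 16+8-8=16; pred: 11+1-4=8
Step 4: prey: 16+8-6=18; pred: 8+1-3=6
Step 5: prey: 18+9-5=22; pred: 6+1-2=5
Step 6: prey: 22+11-5=28; pred: 5+1-2=4
Step 7: prey: 28+14-5=37; pred: 4+1-1=4
Step 8: prey: 37+18-7=48; pred: 4+1-1=4
Step 9: prey: 48+24-9=63; pred: 4+1-1=4
Max prey = 63 at step 9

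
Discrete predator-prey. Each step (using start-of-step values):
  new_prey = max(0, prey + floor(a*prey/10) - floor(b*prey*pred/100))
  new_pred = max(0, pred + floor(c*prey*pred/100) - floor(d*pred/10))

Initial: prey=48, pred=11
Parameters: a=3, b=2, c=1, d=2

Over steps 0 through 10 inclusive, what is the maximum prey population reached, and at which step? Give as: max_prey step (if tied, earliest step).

Step 1: prey: 48+14-10=52; pred: 11+5-2=14
Step 2: prey: 52+15-14=53; pred: 14+7-2=19
Step 3: prey: 53+15-20=48; pred: 19+10-3=26
Step 4: prey: 48+14-24=38; pred: 26+12-5=33
Step 5: prey: 38+11-25=24; pred: 33+12-6=39
Step 6: prey: 24+7-18=13; pred: 39+9-7=41
Step 7: prey: 13+3-10=6; pred: 41+5-8=38
Step 8: prey: 6+1-4=3; pred: 38+2-7=33
Step 9: prey: 3+0-1=2; pred: 33+0-6=27
Step 10: prey: 2+0-1=1; pred: 27+0-5=22
Max prey = 53 at step 2

Answer: 53 2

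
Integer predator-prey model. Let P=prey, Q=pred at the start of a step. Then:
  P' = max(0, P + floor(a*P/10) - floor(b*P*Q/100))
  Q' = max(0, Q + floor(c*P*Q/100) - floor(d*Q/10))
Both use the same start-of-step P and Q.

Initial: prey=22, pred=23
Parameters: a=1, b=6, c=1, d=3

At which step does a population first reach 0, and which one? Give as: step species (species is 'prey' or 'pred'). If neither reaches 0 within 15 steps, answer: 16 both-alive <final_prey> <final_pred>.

Step 1: prey: 22+2-30=0; pred: 23+5-6=22
First extinction: prey at step 1

Answer: 1 prey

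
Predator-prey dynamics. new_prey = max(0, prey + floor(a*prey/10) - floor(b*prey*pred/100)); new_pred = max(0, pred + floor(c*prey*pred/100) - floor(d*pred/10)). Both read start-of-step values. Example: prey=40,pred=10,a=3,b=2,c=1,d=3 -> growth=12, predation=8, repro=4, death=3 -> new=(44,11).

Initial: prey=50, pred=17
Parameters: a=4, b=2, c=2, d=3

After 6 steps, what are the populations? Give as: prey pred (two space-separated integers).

Answer: 0 42

Derivation:
Step 1: prey: 50+20-17=53; pred: 17+17-5=29
Step 2: prey: 53+21-30=44; pred: 29+30-8=51
Step 3: prey: 44+17-44=17; pred: 51+44-15=80
Step 4: prey: 17+6-27=0; pred: 80+27-24=83
Step 5: prey: 0+0-0=0; pred: 83+0-24=59
Step 6: prey: 0+0-0=0; pred: 59+0-17=42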